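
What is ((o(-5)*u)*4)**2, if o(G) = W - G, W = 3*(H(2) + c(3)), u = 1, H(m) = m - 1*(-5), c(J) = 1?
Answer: 13456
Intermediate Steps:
H(m) = 5 + m (H(m) = m + 5 = 5 + m)
W = 24 (W = 3*((5 + 2) + 1) = 3*(7 + 1) = 3*8 = 24)
o(G) = 24 - G
((o(-5)*u)*4)**2 = (((24 - 1*(-5))*1)*4)**2 = (((24 + 5)*1)*4)**2 = ((29*1)*4)**2 = (29*4)**2 = 116**2 = 13456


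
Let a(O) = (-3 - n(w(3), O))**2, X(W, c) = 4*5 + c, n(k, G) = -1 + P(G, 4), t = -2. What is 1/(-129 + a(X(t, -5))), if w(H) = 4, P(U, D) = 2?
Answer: -1/113 ≈ -0.0088496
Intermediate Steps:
n(k, G) = 1 (n(k, G) = -1 + 2 = 1)
X(W, c) = 20 + c
a(O) = 16 (a(O) = (-3 - 1*1)**2 = (-3 - 1)**2 = (-4)**2 = 16)
1/(-129 + a(X(t, -5))) = 1/(-129 + 16) = 1/(-113) = -1/113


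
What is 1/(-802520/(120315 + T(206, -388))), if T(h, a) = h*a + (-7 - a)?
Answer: -5096/100315 ≈ -0.050800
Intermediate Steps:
T(h, a) = -7 - a + a*h (T(h, a) = a*h + (-7 - a) = -7 - a + a*h)
1/(-802520/(120315 + T(206, -388))) = 1/(-802520/(120315 + (-7 - 1*(-388) - 388*206))) = 1/(-802520/(120315 + (-7 + 388 - 79928))) = 1/(-802520/(120315 - 79547)) = 1/(-802520/40768) = 1/(-802520*1/40768) = 1/(-100315/5096) = -5096/100315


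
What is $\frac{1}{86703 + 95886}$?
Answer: $\frac{1}{182589} \approx 5.4768 \cdot 10^{-6}$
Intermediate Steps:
$\frac{1}{86703 + 95886} = \frac{1}{182589}$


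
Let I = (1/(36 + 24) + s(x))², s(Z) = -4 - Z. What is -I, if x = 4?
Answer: -229441/3600 ≈ -63.734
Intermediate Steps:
I = 229441/3600 (I = (1/(36 + 24) + (-4 - 1*4))² = (1/60 + (-4 - 4))² = (1/60 - 8)² = (-479/60)² = 229441/3600 ≈ 63.734)
-I = -1*229441/3600 = -229441/3600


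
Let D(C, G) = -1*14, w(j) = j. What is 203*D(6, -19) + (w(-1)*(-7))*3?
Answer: -2821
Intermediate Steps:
D(C, G) = -14
203*D(6, -19) + (w(-1)*(-7))*3 = 203*(-14) - 1*(-7)*3 = -2842 + 7*3 = -2842 + 21 = -2821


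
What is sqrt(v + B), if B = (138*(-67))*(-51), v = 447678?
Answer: 6*sqrt(25534) ≈ 958.76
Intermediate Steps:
B = 471546 (B = -9246*(-51) = 471546)
sqrt(v + B) = sqrt(447678 + 471546) = sqrt(919224) = 6*sqrt(25534)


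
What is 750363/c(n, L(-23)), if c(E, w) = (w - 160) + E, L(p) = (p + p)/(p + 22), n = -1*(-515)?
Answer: 750363/401 ≈ 1871.2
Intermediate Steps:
n = 515
L(p) = 2*p/(22 + p) (L(p) = (2*p)/(22 + p) = 2*p/(22 + p))
c(E, w) = -160 + E + w (c(E, w) = (-160 + w) + E = -160 + E + w)
750363/c(n, L(-23)) = 750363/(-160 + 515 + 2*(-23)/(22 - 23)) = 750363/(-160 + 515 + 2*(-23)/(-1)) = 750363/(-160 + 515 + 2*(-23)*(-1)) = 750363/(-160 + 515 + 46) = 750363/401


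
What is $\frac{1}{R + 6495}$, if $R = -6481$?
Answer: $\frac{1}{14} \approx 0.071429$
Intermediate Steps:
$\frac{1}{R + 6495} = \frac{1}{-6481 + 6495} = \frac{1}{14}$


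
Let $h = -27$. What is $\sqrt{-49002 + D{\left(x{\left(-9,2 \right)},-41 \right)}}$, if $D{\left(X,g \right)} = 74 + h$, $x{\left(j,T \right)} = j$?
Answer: $i \sqrt{48955} \approx 221.26 i$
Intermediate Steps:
$D{\left(X,g \right)} = 47$ ($D{\left(X,g \right)} = 74 - 27 = 47$)
$\sqrt{-49002 + D{\left(x{\left(-9,2 \right)},-41 \right)}} = \sqrt{-49002 + 47} = \sqrt{-48955} = i \sqrt{48955}$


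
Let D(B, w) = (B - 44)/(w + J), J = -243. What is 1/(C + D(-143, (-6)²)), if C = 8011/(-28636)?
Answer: 5927652/3696655 ≈ 1.6035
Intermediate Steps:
C = -8011/28636 (C = 8011*(-1/28636) = -8011/28636 ≈ -0.27975)
D(B, w) = (-44 + B)/(-243 + w) (D(B, w) = (B - 44)/(w - 243) = (-44 + B)/(-243 + w))
1/(C + D(-143, (-6)²)) = 1/(-8011/28636 + (-44 - 143)/(-243 + (-6)²)) = 1/(-8011/28636 - 187/(-243 + 36)) = 1/(-8011/28636 - 187/(-207)) = 1/(-8011/28636 - 1/207*(-187)) = 1/(-8011/28636 + 187/207) = 1/(3696655/5927652) = 5927652/3696655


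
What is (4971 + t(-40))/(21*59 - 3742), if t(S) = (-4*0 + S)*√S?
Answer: -4971/2503 + 80*I*√10/2503 ≈ -1.986 + 0.10107*I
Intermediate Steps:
t(S) = S^(3/2) (t(S) = (0 + S)*√S = S*√S = S^(3/2))
(4971 + t(-40))/(21*59 - 3742) = (4971 + (-40)^(3/2))/(21*59 - 3742) = (4971 - 80*I*√10)/(1239 - 3742) = (4971 - 80*I*√10)/(-2503) = (4971 - 80*I*√10)*(-1/2503) = -4971/2503 + 80*I*√10/2503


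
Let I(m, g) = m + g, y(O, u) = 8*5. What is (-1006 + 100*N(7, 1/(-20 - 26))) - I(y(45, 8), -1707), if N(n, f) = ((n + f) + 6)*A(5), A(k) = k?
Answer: 164453/23 ≈ 7150.1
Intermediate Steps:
N(n, f) = 30 + 5*f + 5*n (N(n, f) = ((n + f) + 6)*5 = ((f + n) + 6)*5 = (6 + f + n)*5 = 30 + 5*f + 5*n)
y(O, u) = 40
I(m, g) = g + m
(-1006 + 100*N(7, 1/(-20 - 26))) - I(y(45, 8), -1707) = (-1006 + 100*(30 + 5/(-20 - 26) + 5*7)) - (-1707 + 40) = (-1006 + 100*(30 + 5/(-46) + 35)) - 1*(-1667) = (-1006 + 100*(30 + 5*(-1/46) + 35)) + 1667 = (-1006 + 100*(30 - 5/46 + 35)) + 1667 = (-1006 + 100*(2985/46)) + 1667 = (-1006 + 149250/23) + 1667 = 126112/23 + 1667 = 164453/23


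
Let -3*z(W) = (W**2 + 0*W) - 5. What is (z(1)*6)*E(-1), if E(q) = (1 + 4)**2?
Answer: 200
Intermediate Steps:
E(q) = 25 (E(q) = 5**2 = 25)
z(W) = 5/3 - W**2/3 (z(W) = -((W**2 + 0*W) - 5)/3 = -((W**2 + 0) - 5)/3 = -(W**2 - 5)/3 = -(-5 + W**2)/3 = 5/3 - W**2/3)
(z(1)*6)*E(-1) = ((5/3 - 1/3*1**2)*6)*25 = ((5/3 - 1/3*1)*6)*25 = ((5/3 - 1/3)*6)*25 = ((4/3)*6)*25 = 8*25 = 200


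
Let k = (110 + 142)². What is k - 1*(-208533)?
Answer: 272037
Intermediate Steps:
k = 63504 (k = 252² = 63504)
k - 1*(-208533) = 63504 - 1*(-208533) = 63504 + 208533 = 272037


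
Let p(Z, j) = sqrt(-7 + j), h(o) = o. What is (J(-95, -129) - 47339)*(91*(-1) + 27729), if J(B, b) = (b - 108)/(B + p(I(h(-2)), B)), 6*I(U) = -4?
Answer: -11940736389244/9127 + 6550206*I*sqrt(102)/9127 ≈ -1.3083e+9 + 7248.1*I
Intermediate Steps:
I(U) = -2/3 (I(U) = (1/6)*(-4) = -2/3)
J(B, b) = (-108 + b)/(B + sqrt(-7 + B)) (J(B, b) = (b - 108)/(B + sqrt(-7 + B)) = (-108 + b)/(B + sqrt(-7 + B)))
(J(-95, -129) - 47339)*(91*(-1) + 27729) = ((-108 - 129)/(-95 + sqrt(-7 - 95)) - 47339)*(91*(-1) + 27729) = (-237/(-95 + sqrt(-102)) - 47339)*(-91 + 27729) = (-237/(-95 + I*sqrt(102)) - 47339)*27638 = (-47339 - 237/(-95 + I*sqrt(102)))*27638 = -1308355282 - 6550206/(-95 + I*sqrt(102))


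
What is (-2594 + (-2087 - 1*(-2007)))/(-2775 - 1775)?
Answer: 191/325 ≈ 0.58769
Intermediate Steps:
(-2594 + (-2087 - 1*(-2007)))/(-2775 - 1775) = (-2594 + (-2087 + 2007))/(-4550) = (-2594 - 80)*(-1/4550) = -2674*(-1/4550) = 191/325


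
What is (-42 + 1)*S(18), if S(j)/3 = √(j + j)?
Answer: -738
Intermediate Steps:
S(j) = 3*√2*√j (S(j) = 3*√(j + j) = 3*√(2*j) = 3*(√2*√j) = 3*√2*√j)
(-42 + 1)*S(18) = (-42 + 1)*(3*√2*√18) = -123*√2*3*√2 = -41*18 = -738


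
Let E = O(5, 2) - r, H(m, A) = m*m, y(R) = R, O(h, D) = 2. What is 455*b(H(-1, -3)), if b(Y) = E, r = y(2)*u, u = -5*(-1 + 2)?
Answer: 5460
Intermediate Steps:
u = -5 (u = -5*1 = -5)
r = -10 (r = 2*(-5) = -10)
H(m, A) = m²
E = 12 (E = 2 - 1*(-10) = 2 + 10 = 12)
b(Y) = 12
455*b(H(-1, -3)) = 455*12 = 5460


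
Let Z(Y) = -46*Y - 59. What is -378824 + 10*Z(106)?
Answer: -428174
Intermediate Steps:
Z(Y) = -59 - 46*Y
-378824 + 10*Z(106) = -378824 + 10*(-59 - 46*106) = -378824 + 10*(-59 - 4876) = -378824 + 10*(-4935) = -378824 - 49350 = -428174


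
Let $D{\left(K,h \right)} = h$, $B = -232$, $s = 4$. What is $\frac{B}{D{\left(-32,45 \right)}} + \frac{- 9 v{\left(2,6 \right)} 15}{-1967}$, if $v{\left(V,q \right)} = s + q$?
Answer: $- \frac{395594}{88515} \approx -4.4692$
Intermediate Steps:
$v{\left(V,q \right)} = 4 + q$
$\frac{B}{D{\left(-32,45 \right)}} + \frac{- 9 v{\left(2,6 \right)} 15}{-1967} = - \frac{232}{45} + \frac{- 9 \left(4 + 6\right) 15}{-1967} = \left(-232\right) \frac{1}{45} + \left(-9\right) 10 \cdot 15 \left(- \frac{1}{1967}\right) = - \frac{232}{45} + \left(-90\right) 15 \left(- \frac{1}{1967}\right) = - \frac{232}{45} - - \frac{1350}{1967} = - \frac{232}{45} + \frac{1350}{1967} = - \frac{395594}{88515}$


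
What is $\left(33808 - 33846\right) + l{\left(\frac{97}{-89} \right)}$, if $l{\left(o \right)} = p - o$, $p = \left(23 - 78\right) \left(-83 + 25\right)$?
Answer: $\frac{280625}{89} \approx 3153.1$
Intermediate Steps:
$p = 3190$ ($p = \left(-55\right) \left(-58\right) = 3190$)
$l{\left(o \right)} = 3190 - o$
$\left(33808 - 33846\right) + l{\left(\frac{97}{-89} \right)} = \left(33808 - 33846\right) + \left(3190 - \frac{97}{-89}\right) = -38 + \left(3190 - 97 \left(- \frac{1}{89}\right)\right) = -38 + \left(3190 - - \frac{97}{89}\right) = -38 + \left(3190 + \frac{97}{89}\right) = -38 + \frac{284007}{89} = \frac{280625}{89}$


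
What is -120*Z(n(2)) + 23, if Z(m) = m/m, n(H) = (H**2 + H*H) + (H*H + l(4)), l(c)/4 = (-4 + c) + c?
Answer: -97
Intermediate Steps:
l(c) = -16 + 8*c (l(c) = 4*((-4 + c) + c) = 4*(-4 + 2*c) = -16 + 8*c)
n(H) = 16 + 3*H**2 (n(H) = (H**2 + H*H) + (H*H + (-16 + 8*4)) = (H**2 + H**2) + (H**2 + (-16 + 32)) = 2*H**2 + (H**2 + 16) = 2*H**2 + (16 + H**2) = 16 + 3*H**2)
Z(m) = 1
-120*Z(n(2)) + 23 = -120*1 + 23 = -120 + 23 = -97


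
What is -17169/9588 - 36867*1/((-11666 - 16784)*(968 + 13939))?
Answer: -404505037253/225906143900 ≈ -1.7906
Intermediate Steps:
-17169/9588 - 36867*1/((-11666 - 16784)*(968 + 13939)) = -17169*1/9588 - 36867/(14907*(-28450)) = -5723/3196 - 36867/(-424104150) = -5723/3196 - 36867*(-1/424104150) = -5723/3196 + 12289/141368050 = -404505037253/225906143900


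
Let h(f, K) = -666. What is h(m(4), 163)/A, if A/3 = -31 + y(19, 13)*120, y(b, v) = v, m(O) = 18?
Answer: -222/1529 ≈ -0.14519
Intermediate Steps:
A = 4587 (A = 3*(-31 + 13*120) = 3*(-31 + 1560) = 3*1529 = 4587)
h(m(4), 163)/A = -666/4587 = -666*1/4587 = -222/1529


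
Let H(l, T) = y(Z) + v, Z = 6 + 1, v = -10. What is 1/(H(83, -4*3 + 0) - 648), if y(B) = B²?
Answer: -1/609 ≈ -0.0016420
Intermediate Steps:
Z = 7
H(l, T) = 39 (H(l, T) = 7² - 10 = 49 - 10 = 39)
1/(H(83, -4*3 + 0) - 648) = 1/(39 - 648) = 1/(-609) = -1/609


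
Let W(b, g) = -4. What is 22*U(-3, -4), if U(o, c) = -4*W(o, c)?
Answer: 352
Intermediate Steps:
U(o, c) = 16 (U(o, c) = -4*(-4) = 16)
22*U(-3, -4) = 22*16 = 352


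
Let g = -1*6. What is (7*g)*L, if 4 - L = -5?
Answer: -378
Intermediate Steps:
L = 9 (L = 4 - 1*(-5) = 4 + 5 = 9)
g = -6
(7*g)*L = (7*(-6))*9 = -42*9 = -378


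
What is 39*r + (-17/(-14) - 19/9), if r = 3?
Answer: 14629/126 ≈ 116.10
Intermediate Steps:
39*r + (-17/(-14) - 19/9) = 39*3 + (-17/(-14) - 19/9) = 117 + (-17*(-1/14) - 19*⅑) = 117 + (17/14 - 19/9) = 117 - 113/126 = 14629/126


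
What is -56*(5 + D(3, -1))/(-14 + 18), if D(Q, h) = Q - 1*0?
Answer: -112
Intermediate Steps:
D(Q, h) = Q (D(Q, h) = Q + 0 = Q)
-56*(5 + D(3, -1))/(-14 + 18) = -56*(5 + 3)/(-14 + 18) = -448/4 = -56*2 = -112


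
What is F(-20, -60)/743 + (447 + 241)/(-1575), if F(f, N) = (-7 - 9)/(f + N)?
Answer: -510869/1170225 ≈ -0.43656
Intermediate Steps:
F(f, N) = -16/(N + f)
F(-20, -60)/743 + (447 + 241)/(-1575) = -16/(-60 - 20)/743 + (447 + 241)/(-1575) = -16/(-80)*(1/743) + 688*(-1/1575) = -16*(-1/80)*(1/743) - 688/1575 = (⅕)*(1/743) - 688/1575 = 1/3715 - 688/1575 = -510869/1170225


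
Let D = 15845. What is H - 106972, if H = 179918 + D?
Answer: 88791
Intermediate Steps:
H = 195763 (H = 179918 + 15845 = 195763)
H - 106972 = 195763 - 106972 = 88791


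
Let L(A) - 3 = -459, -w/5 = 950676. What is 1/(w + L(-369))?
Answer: -1/4753836 ≈ -2.1036e-7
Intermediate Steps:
w = -4753380 (w = -5*950676 = -4753380)
L(A) = -456 (L(A) = 3 - 459 = -456)
1/(w + L(-369)) = 1/(-4753380 - 456) = 1/(-4753836) = -1/4753836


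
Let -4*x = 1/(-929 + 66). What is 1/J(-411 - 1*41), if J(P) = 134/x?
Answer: 1/462568 ≈ 2.1618e-6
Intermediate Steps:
x = 1/3452 (x = -1/(4*(-929 + 66)) = -¼/(-863) = -¼*(-1/863) = 1/3452 ≈ 0.00028969)
J(P) = 462568 (J(P) = 134/(1/3452) = 134*3452 = 462568)
1/J(-411 - 1*41) = 1/462568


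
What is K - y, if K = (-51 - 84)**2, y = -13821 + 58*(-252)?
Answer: 46662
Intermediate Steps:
y = -28437 (y = -13821 - 14616 = -28437)
K = 18225 (K = (-135)**2 = 18225)
K - y = 18225 - 1*(-28437) = 18225 + 28437 = 46662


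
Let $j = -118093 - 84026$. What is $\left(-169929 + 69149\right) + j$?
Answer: $-302899$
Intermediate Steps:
$j = -202119$ ($j = -118093 - 84026 = -202119$)
$\left(-169929 + 69149\right) + j = \left(-169929 + 69149\right) - 202119 = -100780 - 202119 = -302899$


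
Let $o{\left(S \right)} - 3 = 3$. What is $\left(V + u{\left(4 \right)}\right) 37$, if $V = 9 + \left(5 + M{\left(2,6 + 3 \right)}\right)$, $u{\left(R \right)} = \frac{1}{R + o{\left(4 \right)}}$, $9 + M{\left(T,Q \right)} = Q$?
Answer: $\frac{5217}{10} \approx 521.7$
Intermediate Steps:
$M{\left(T,Q \right)} = -9 + Q$
$o{\left(S \right)} = 6$ ($o{\left(S \right)} = 3 + 3 = 6$)
$u{\left(R \right)} = \frac{1}{6 + R}$ ($u{\left(R \right)} = \frac{1}{R + 6} = \frac{1}{6 + R}$)
$V = 14$ ($V = 9 + \left(5 + \left(-9 + \left(6 + 3\right)\right)\right) = 9 + \left(5 + \left(-9 + 9\right)\right) = 9 + \left(5 + 0\right) = 9 + 5 = 14$)
$\left(V + u{\left(4 \right)}\right) 37 = \left(14 + \frac{1}{6 + 4}\right) 37 = \left(14 + \frac{1}{10}\right) 37 = \frac{141}{10} \cdot 37 = \frac{5217}{10}$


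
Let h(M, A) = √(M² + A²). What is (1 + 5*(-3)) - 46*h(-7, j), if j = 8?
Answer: -14 - 46*√113 ≈ -502.99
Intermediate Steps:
h(M, A) = √(A² + M²)
(1 + 5*(-3)) - 46*h(-7, j) = (1 + 5*(-3)) - 46*√(8² + (-7)²) = (1 - 15) - 46*√(64 + 49) = -14 - 46*√113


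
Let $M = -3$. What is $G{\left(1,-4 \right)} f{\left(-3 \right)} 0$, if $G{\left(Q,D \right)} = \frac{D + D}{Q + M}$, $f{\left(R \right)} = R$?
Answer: $0$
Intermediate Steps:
$G{\left(Q,D \right)} = \frac{2 D}{-3 + Q}$ ($G{\left(Q,D \right)} = \frac{D + D}{Q - 3} = \frac{2 D}{-3 + Q}$)
$G{\left(1,-4 \right)} f{\left(-3 \right)} 0 = 2 \left(-4\right) \frac{1}{-3 + 1} \left(-3\right) 0 = 2 \left(-4\right) \frac{1}{-2} \left(-3\right) 0 = 2 \left(-4\right) \left(- \frac{1}{2}\right) \left(-3\right) 0 = 4 \left(-3\right) 0 = \left(-12\right) 0 = 0$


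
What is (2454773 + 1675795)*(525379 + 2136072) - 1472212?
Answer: 10993302861956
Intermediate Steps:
(2454773 + 1675795)*(525379 + 2136072) - 1472212 = 4130568*2661451 - 1472212 = 10993304334168 - 1472212 = 10993302861956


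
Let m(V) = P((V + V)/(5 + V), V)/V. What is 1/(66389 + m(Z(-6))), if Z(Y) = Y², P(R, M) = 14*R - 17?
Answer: 1476/97990475 ≈ 1.5063e-5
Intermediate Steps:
P(R, M) = -17 + 14*R
m(V) = (-17 + 28*V/(5 + V))/V (m(V) = (-17 + 14*((V + V)/(5 + V)))/V = (-17 + 14*((2*V)/(5 + V)))/V = (-17 + 14*(2*V/(5 + V)))/V = (-17 + 28*V/(5 + V))/V)
1/(66389 + m(Z(-6))) = 1/(66389 + (-85 + 11*(-6)²)/(((-6)²)*(5 + (-6)²))) = 1/(66389 + (-85 + 11*36)/(36*(5 + 36))) = 1/(66389 + (1/36)*(-85 + 396)/41) = 1/(66389 + (1/36)*(1/41)*311) = 1/(66389 + 311/1476) = 1/(97990475/1476) = 1476/97990475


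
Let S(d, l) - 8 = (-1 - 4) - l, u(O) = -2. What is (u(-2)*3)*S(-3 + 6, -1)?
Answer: -24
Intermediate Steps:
S(d, l) = 3 - l (S(d, l) = 8 + ((-1 - 4) - l) = 8 + (-5 - l) = 3 - l)
(u(-2)*3)*S(-3 + 6, -1) = (-2*3)*(3 - 1*(-1)) = -6*(3 + 1) = -6*4 = -24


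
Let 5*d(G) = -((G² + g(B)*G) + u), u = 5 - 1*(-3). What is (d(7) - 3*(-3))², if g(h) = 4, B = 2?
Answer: 64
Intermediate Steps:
u = 8 (u = 5 + 3 = 8)
d(G) = -8/5 - 4*G/5 - G²/5 (d(G) = (-((G² + 4*G) + 8))/5 = (-(8 + G² + 4*G))/5 = (-8 - G² - 4*G)/5 = -8/5 - 4*G/5 - G²/5)
(d(7) - 3*(-3))² = ((-8/5 - ⅘*7 - ⅕*7²) - 3*(-3))² = ((-8/5 - 28/5 - ⅕*49) + 9)² = ((-8/5 - 28/5 - 49/5) + 9)² = (-17 + 9)² = (-8)² = 64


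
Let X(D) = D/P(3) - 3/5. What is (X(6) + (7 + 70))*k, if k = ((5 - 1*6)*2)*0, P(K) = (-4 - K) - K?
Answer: 0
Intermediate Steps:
P(K) = -4 - 2*K
X(D) = -3/5 - D/10 (X(D) = D/(-4 - 2*3) - 3/5 = D/(-4 - 6) - 3*1/5 = D/(-10) - 3/5 = D*(-1/10) - 3/5 = -D/10 - 3/5 = -3/5 - D/10)
k = 0 (k = ((5 - 6)*2)*0 = -1*2*0 = -2*0 = 0)
(X(6) + (7 + 70))*k = ((-3/5 - 1/10*6) + (7 + 70))*0 = ((-3/5 - 3/5) + 77)*0 = (-6/5 + 77)*0 = (379/5)*0 = 0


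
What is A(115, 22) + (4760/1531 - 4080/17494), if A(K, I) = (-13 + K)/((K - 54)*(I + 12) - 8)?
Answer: 40466366347/13833581681 ≈ 2.9252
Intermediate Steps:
A(K, I) = (-13 + K)/(-8 + (-54 + K)*(12 + I)) (A(K, I) = (-13 + K)/((-54 + K)*(12 + I) - 8) = (-13 + K)/(-8 + (-54 + K)*(12 + I)))
A(115, 22) + (4760/1531 - 4080/17494) = (-13 + 115)/(-656 - 54*22 + 12*115 + 22*115) + (4760/1531 - 4080/17494) = 102/(-656 - 1188 + 1380 + 2530) + (4760*(1/1531) - 4080*1/17494) = 102/2066 + (4760/1531 - 2040/8747) = (1/2066)*102 + 38512480/13391657 = 51/1033 + 38512480/13391657 = 40466366347/13833581681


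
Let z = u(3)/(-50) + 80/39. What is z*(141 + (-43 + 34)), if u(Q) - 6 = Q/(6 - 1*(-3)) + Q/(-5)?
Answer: 415404/1625 ≈ 255.63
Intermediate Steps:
u(Q) = 6 - 4*Q/45 (u(Q) = 6 + (Q/(6 - 1*(-3)) + Q/(-5)) = 6 + (Q/(6 + 3) + Q*(-1/5)) = 6 + (Q/9 - Q/5) = 6 - 4*Q/45)
z = 3147/1625 (z = (6 - 4/45*3)/(-50) + 80/39 = (6 - 4/15)*(-1/50) + 80*(1/39) = (86/15)*(-1/50) + 80/39 = -43/375 + 80/39 = 3147/1625 ≈ 1.9366)
z*(141 + (-43 + 34)) = 3147*(141 + (-43 + 34))/1625 = 3147*(141 - 9)/1625 = (3147/1625)*132 = 415404/1625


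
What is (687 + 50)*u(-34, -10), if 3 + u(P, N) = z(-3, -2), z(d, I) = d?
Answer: -4422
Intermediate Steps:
u(P, N) = -6 (u(P, N) = -3 - 3 = -6)
(687 + 50)*u(-34, -10) = (687 + 50)*(-6) = 737*(-6) = -4422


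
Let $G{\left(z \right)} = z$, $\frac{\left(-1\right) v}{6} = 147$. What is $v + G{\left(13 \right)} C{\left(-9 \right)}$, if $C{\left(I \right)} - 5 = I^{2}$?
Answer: $236$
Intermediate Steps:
$v = -882$ ($v = \left(-6\right) 147 = -882$)
$C{\left(I \right)} = 5 + I^{2}$
$v + G{\left(13 \right)} C{\left(-9 \right)} = -882 + 13 \left(5 + \left(-9\right)^{2}\right) = -882 + 13 \left(5 + 81\right) = -882 + 13 \cdot 86 = -882 + 1118 = 236$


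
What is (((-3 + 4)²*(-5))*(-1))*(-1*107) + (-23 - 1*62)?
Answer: -620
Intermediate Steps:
(((-3 + 4)²*(-5))*(-1))*(-1*107) + (-23 - 1*62) = ((1²*(-5))*(-1))*(-107) + (-23 - 62) = ((1*(-5))*(-1))*(-107) - 85 = -5*(-1)*(-107) - 85 = 5*(-107) - 85 = -535 - 85 = -620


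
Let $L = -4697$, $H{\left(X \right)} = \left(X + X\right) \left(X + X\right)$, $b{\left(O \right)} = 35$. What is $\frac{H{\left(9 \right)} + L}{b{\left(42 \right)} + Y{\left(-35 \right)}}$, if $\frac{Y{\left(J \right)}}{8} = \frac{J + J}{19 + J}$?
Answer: $- \frac{4373}{70} \approx -62.471$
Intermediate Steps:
$Y{\left(J \right)} = \frac{16 J}{19 + J}$ ($Y{\left(J \right)} = 8 \frac{J + J}{19 + J} = 8 \frac{2 J}{19 + J} = \frac{16 J}{19 + J}$)
$H{\left(X \right)} = 4 X^{2}$ ($H{\left(X \right)} = 2 X 2 X = 4 X^{2}$)
$\frac{H{\left(9 \right)} + L}{b{\left(42 \right)} + Y{\left(-35 \right)}} = \frac{4 \cdot 9^{2} - 4697}{35 + 16 \left(-35\right) \frac{1}{19 - 35}} = \frac{4 \cdot 81 - 4697}{35 + 16 \left(-35\right) \frac{1}{-16}} = \frac{324 - 4697}{35 + 16 \left(-35\right) \left(- \frac{1}{16}\right)} = - \frac{4373}{35 + 35} = - \frac{4373}{70}$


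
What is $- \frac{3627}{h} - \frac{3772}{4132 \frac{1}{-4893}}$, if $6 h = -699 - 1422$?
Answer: $\frac{3269661375}{730331} \approx 4477.0$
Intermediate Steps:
$h = - \frac{707}{2}$ ($h = \frac{-699 - 1422}{6} = \frac{1}{6} \left(-2121\right) = - \frac{707}{2} \approx -353.5$)
$- \frac{3627}{h} - \frac{3772}{4132 \frac{1}{-4893}} = - \frac{3627}{- \frac{707}{2}} - \frac{3772}{4132 \frac{1}{-4893}} = \left(-3627\right) \left(- \frac{2}{707}\right) - \frac{3772}{4132 \left(- \frac{1}{4893}\right)} = \frac{7254}{707} - \frac{3772}{- \frac{4132}{4893}} = \frac{7254}{707} - - \frac{4614099}{1033} = \frac{7254}{707} + \frac{4614099}{1033} = \frac{3269661375}{730331}$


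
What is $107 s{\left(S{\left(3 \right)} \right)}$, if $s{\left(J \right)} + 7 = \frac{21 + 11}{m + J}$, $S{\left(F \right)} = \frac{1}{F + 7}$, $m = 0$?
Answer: $33491$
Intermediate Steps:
$S{\left(F \right)} = \frac{1}{7 + F}$
$s{\left(J \right)} = -7 + \frac{32}{J}$ ($s{\left(J \right)} = -7 + \frac{21 + 11}{0 + J} = -7 + \frac{32}{J}$)
$107 s{\left(S{\left(3 \right)} \right)} = 107 \left(-7 + \frac{32}{\frac{1}{7 + 3}}\right) = 107 \left(-7 + \frac{32}{\frac{1}{10}}\right) = 107 \left(-7 + 32 \frac{1}{\frac{1}{10}}\right) = 107 \left(-7 + 32 \cdot 10\right) = 107 \left(-7 + 320\right) = 107 \cdot 313 = 33491$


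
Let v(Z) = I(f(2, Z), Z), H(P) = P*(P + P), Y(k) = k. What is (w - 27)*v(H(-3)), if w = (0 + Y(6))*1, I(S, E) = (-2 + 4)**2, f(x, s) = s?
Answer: -84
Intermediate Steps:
H(P) = 2*P**2 (H(P) = P*(2*P) = 2*P**2)
I(S, E) = 4 (I(S, E) = 2**2 = 4)
w = 6 (w = (0 + 6)*1 = 6*1 = 6)
v(Z) = 4
(w - 27)*v(H(-3)) = (6 - 27)*4 = -21*4 = -84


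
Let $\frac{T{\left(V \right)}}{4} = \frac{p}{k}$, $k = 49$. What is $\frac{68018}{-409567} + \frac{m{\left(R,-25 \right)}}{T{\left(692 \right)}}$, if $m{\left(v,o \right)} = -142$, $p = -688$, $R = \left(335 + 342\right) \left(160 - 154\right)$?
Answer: $\frac{1331290825}{563564192} \approx 2.3623$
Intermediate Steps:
$R = 4062$ ($R = 677 \cdot 6 = 4062$)
$T{\left(V \right)} = - \frac{2752}{49}$ ($T{\left(V \right)} = 4 \left(- \frac{688}{49}\right) = - \frac{2752}{49}$)
$\frac{68018}{-409567} + \frac{m{\left(R,-25 \right)}}{T{\left(692 \right)}} = \frac{68018}{-409567} - \frac{142}{- \frac{2752}{49}} = 68018 \left(- \frac{1}{409567}\right) - - \frac{3479}{1376} = - \frac{68018}{409567} + \frac{3479}{1376} = \frac{1331290825}{563564192}$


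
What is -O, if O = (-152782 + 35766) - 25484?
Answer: 142500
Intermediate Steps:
O = -142500 (O = -117016 - 25484 = -142500)
-O = -1*(-142500) = 142500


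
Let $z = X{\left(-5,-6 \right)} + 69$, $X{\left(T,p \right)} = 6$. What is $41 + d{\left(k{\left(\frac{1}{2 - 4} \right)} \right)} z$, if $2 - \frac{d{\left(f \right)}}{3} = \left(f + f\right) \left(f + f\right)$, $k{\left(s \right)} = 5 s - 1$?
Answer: $-10534$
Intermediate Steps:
$k{\left(s \right)} = -1 + 5 s$
$d{\left(f \right)} = 6 - 12 f^{2}$ ($d{\left(f \right)} = 6 - 3 \left(f + f\right) \left(f + f\right) = 6 - 3 \cdot 2 f 2 f = 6 - 3 \cdot 4 f^{2} = 6 - 12 f^{2}$)
$z = 75$ ($z = 6 + 69 = 75$)
$41 + d{\left(k{\left(\frac{1}{2 - 4} \right)} \right)} z = 41 + \left(6 - 12 \left(-1 + \frac{5}{2 - 4}\right)^{2}\right) 75 = 41 + \left(6 - 12 \left(-1 + \frac{5}{-2}\right)^{2}\right) 75 = 41 + \left(6 - 12 \left(-1 + 5 \left(- \frac{1}{2}\right)\right)^{2}\right) 75 = 41 + \left(6 - 12 \left(-1 - \frac{5}{2}\right)^{2}\right) 75 = 41 + \left(6 - 12 \left(- \frac{7}{2}\right)^{2}\right) 75 = 41 + \left(6 - 147\right) 75 = 41 - 10575 = -10534$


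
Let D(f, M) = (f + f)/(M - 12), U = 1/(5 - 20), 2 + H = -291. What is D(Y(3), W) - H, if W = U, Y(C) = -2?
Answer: 53093/181 ≈ 293.33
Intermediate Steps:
H = -293 (H = -2 - 291 = -293)
U = -1/15 (U = 1/(-15) = -1/15 ≈ -0.066667)
W = -1/15 ≈ -0.066667
D(f, M) = 2*f/(-12 + M) (D(f, M) = (2*f)/(-12 + M) = 2*f/(-12 + M))
D(Y(3), W) - H = 2*(-2)/(-12 - 1/15) - 1*(-293) = 2*(-2)/(-181/15) + 293 = 2*(-2)*(-15/181) + 293 = 60/181 + 293 = 53093/181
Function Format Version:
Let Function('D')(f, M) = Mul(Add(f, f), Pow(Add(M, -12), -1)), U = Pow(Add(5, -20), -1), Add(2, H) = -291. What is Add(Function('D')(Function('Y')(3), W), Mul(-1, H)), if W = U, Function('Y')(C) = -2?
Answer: Rational(53093, 181) ≈ 293.33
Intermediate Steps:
H = -293 (H = Add(-2, -291) = -293)
U = Rational(-1, 15) (U = Pow(-15, -1) = Rational(-1, 15) ≈ -0.066667)
W = Rational(-1, 15) ≈ -0.066667
Function('D')(f, M) = Mul(2, f, Pow(Add(-12, M), -1)) (Function('D')(f, M) = Mul(Mul(2, f), Pow(Add(-12, M), -1)) = Mul(2, f, Pow(Add(-12, M), -1)))
Add(Function('D')(Function('Y')(3), W), Mul(-1, H)) = Add(Mul(2, -2, Pow(Add(-12, Rational(-1, 15)), -1)), Mul(-1, -293)) = Add(Mul(2, -2, Pow(Rational(-181, 15), -1)), 293) = Add(Mul(2, -2, Rational(-15, 181)), 293) = Add(Rational(60, 181), 293) = Rational(53093, 181)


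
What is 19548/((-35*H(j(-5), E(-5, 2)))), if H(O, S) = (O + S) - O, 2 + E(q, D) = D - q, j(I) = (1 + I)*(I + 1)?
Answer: -19548/175 ≈ -111.70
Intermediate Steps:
j(I) = (1 + I)² (j(I) = (1 + I)*(1 + I) = (1 + I)²)
E(q, D) = -2 + D - q (E(q, D) = -2 + (D - q) = -2 + D - q)
H(O, S) = S
19548/((-35*H(j(-5), E(-5, 2)))) = 19548/((-35*(-2 + 2 - 1*(-5)))) = 19548/((-35*(-2 + 2 + 5))) = 19548/((-35*5)) = 19548/(-175) = 19548*(-1/175) = -19548/175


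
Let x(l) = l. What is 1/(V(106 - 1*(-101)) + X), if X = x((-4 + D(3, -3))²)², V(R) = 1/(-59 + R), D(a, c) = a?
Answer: 148/149 ≈ 0.99329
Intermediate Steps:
X = 1 (X = ((-4 + 3)²)² = ((-1)²)² = 1² = 1)
1/(V(106 - 1*(-101)) + X) = 1/(1/(-59 + (106 - 1*(-101))) + 1) = 1/(1/(-59 + (106 + 101)) + 1) = 1/(1/(-59 + 207) + 1) = 1/(1/148 + 1) = 1/(149/148) = 148/149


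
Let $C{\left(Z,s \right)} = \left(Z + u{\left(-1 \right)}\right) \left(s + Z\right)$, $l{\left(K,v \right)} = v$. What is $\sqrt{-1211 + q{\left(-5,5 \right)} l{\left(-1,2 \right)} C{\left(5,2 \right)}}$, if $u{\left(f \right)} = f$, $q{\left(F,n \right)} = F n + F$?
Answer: $7 i \sqrt{59} \approx 53.768 i$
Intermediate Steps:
$q{\left(F,n \right)} = F + F n$
$C{\left(Z,s \right)} = \left(-1 + Z\right) \left(Z + s\right)$ ($C{\left(Z,s \right)} = \left(Z - 1\right) \left(s + Z\right) = \left(-1 + Z\right) \left(Z + s\right)$)
$\sqrt{-1211 + q{\left(-5,5 \right)} l{\left(-1,2 \right)} C{\left(5,2 \right)}} = \sqrt{-1211 + - 5 \left(1 + 5\right) 2 \left(5^{2} - 5 - 2 + 5 \cdot 2\right)} = \sqrt{-1211 + \left(-5\right) 6 \cdot 2 \left(25 - 5 - 2 + 10\right)} = \sqrt{-1211 + \left(-30\right) 2 \cdot 28} = \sqrt{-1211 - 1680} = \sqrt{-2891} = 7 i \sqrt{59}$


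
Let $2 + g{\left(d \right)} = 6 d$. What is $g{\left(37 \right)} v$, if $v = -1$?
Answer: $-220$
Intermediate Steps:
$g{\left(d \right)} = -2 + 6 d$
$g{\left(37 \right)} v = \left(-2 + 6 \cdot 37\right) \left(-1\right) = \left(-2 + 222\right) \left(-1\right) = 220 \left(-1\right) = -220$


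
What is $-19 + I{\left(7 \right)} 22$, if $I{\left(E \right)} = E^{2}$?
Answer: $1059$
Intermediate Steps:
$-19 + I{\left(7 \right)} 22 = -19 + 7^{2} \cdot 22 = -19 + 49 \cdot 22 = -19 + 1078 = 1059$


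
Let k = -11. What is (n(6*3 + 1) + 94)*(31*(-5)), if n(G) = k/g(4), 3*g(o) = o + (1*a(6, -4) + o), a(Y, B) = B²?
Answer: -114855/8 ≈ -14357.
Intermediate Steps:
g(o) = 16/3 + 2*o/3 (g(o) = (o + (1*(-4)² + o))/3 = (o + (1*16 + o))/3 = (o + (16 + o))/3 = (16 + 2*o)/3 = 16/3 + 2*o/3)
n(G) = -11/8 (n(G) = -11/(16/3 + (⅔)*4) = -11/(16/3 + 8/3) = -11/8)
(n(6*3 + 1) + 94)*(31*(-5)) = (-11/8 + 94)*(31*(-5)) = (741/8)*(-155) = -114855/8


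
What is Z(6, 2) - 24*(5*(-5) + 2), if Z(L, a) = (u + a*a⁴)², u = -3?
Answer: 1393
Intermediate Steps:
Z(L, a) = (-3 + a⁵)² (Z(L, a) = (-3 + a*a⁴)² = (-3 + a⁵)²)
Z(6, 2) - 24*(5*(-5) + 2) = (-3 + 2⁵)² - 24*(5*(-5) + 2) = (-3 + 32)² - 24*(-25 + 2) = 29² - 24*(-23) = 841 + 552 = 1393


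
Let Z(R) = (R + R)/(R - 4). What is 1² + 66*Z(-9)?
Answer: 1201/13 ≈ 92.385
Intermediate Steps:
Z(R) = 2*R/(-4 + R) (Z(R) = (2*R)/(-4 + R) = 2*R/(-4 + R))
1² + 66*Z(-9) = 1² + 66*(2*(-9)/(-4 - 9)) = 1 + 66*(2*(-9)/(-13)) = 1 + 66*(2*(-9)*(-1/13)) = 1 + 66*(18/13) = 1 + 1188/13 = 1201/13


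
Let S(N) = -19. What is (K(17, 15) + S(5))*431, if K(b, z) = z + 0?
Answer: -1724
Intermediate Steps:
K(b, z) = z
(K(17, 15) + S(5))*431 = (15 - 19)*431 = -4*431 = -1724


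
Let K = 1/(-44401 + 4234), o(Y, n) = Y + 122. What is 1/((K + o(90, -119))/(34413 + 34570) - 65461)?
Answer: -2770840161/181381959263818 ≈ -1.5276e-5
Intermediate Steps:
o(Y, n) = 122 + Y
K = -1/40167 (K = 1/(-40167) = -1/40167 ≈ -2.4896e-5)
1/((K + o(90, -119))/(34413 + 34570) - 65461) = 1/((-1/40167 + (122 + 90))/(34413 + 34570) - 65461) = 1/((-1/40167 + 212)/68983 - 65461) = 1/((8515403/40167)*(1/68983) - 65461) = 1/(8515403/2770840161 - 65461) = 1/(-181381959263818/2770840161) = -2770840161/181381959263818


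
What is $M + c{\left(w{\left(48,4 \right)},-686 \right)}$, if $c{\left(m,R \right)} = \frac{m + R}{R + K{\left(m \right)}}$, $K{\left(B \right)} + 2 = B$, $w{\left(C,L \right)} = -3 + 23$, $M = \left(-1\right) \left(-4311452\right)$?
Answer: $\frac{1440025301}{334} \approx 4.3115 \cdot 10^{6}$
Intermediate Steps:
$M = 4311452$
$w{\left(C,L \right)} = 20$
$K{\left(B \right)} = -2 + B$
$c{\left(m,R \right)} = \frac{R + m}{-2 + R + m}$ ($c{\left(m,R \right)} = \frac{m + R}{R + \left(-2 + m\right)} = \frac{R + m}{-2 + R + m}$)
$M + c{\left(w{\left(48,4 \right)},-686 \right)} = 4311452 + \frac{-686 + 20}{-2 - 686 + 20} = 4311452 + \frac{1}{-668} \left(-666\right) = 4311452 - - \frac{333}{334} = 4311452 + \frac{333}{334} = \frac{1440025301}{334}$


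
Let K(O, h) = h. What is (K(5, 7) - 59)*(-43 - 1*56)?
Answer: 5148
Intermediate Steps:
(K(5, 7) - 59)*(-43 - 1*56) = (7 - 59)*(-43 - 1*56) = -52*(-43 - 56) = -52*(-99) = 5148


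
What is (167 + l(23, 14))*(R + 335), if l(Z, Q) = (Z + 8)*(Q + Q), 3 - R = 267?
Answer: 73485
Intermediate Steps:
R = -264 (R = 3 - 1*267 = 3 - 267 = -264)
l(Z, Q) = 2*Q*(8 + Z) (l(Z, Q) = (8 + Z)*(2*Q) = 2*Q*(8 + Z))
(167 + l(23, 14))*(R + 335) = (167 + 2*14*(8 + 23))*(-264 + 335) = (167 + 2*14*31)*71 = (167 + 868)*71 = 1035*71 = 73485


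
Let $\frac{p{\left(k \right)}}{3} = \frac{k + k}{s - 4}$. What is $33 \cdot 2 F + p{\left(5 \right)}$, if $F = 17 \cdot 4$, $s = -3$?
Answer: $\frac{31386}{7} \approx 4483.7$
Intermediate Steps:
$F = 68$
$p{\left(k \right)} = - \frac{6 k}{7}$ ($p{\left(k \right)} = 3 \frac{k + k}{-3 - 4} = 3 \frac{2 k}{-7} = 3 \cdot 2 k \left(- \frac{1}{7}\right) = 3 \left(- \frac{2 k}{7}\right) = - \frac{6 k}{7}$)
$33 \cdot 2 F + p{\left(5 \right)} = 33 \cdot 2 \cdot 68 - \frac{30}{7} = 66 \cdot 68 - \frac{30}{7} = 4488 - \frac{30}{7} = \frac{31386}{7}$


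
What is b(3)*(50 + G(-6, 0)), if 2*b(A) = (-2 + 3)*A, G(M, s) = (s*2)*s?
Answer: 75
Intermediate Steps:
G(M, s) = 2*s² (G(M, s) = (2*s)*s = 2*s²)
b(A) = A/2 (b(A) = ((-2 + 3)*A)/2 = (1*A)/2 = A/2)
b(3)*(50 + G(-6, 0)) = ((½)*3)*(50 + 2*0²) = 3*(50 + 2*0)/2 = 3*(50 + 0)/2 = (3/2)*50 = 75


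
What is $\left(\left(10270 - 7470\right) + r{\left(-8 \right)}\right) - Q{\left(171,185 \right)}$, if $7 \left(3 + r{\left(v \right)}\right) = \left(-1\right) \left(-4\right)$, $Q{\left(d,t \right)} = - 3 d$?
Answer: $\frac{23174}{7} \approx 3310.6$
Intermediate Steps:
$r{\left(v \right)} = - \frac{17}{7}$ ($r{\left(v \right)} = -3 + \frac{\left(-1\right) \left(-4\right)}{7} = -3 + \frac{1}{7} \cdot 4 = -3 + \frac{4}{7} = - \frac{17}{7}$)
$\left(\left(10270 - 7470\right) + r{\left(-8 \right)}\right) - Q{\left(171,185 \right)} = \left(\left(10270 - 7470\right) - \frac{17}{7}\right) - \left(-3\right) 171 = \left(2800 - \frac{17}{7}\right) - -513 = \frac{19583}{7} + 513 = \frac{23174}{7}$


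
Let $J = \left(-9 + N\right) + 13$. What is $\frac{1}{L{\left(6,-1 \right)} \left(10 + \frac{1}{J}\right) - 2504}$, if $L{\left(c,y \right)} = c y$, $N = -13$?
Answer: $- \frac{3}{7690} \approx -0.00039012$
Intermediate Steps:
$J = -9$ ($J = \left(-9 - 13\right) + 13 = -22 + 13 = -9$)
$\frac{1}{L{\left(6,-1 \right)} \left(10 + \frac{1}{J}\right) - 2504} = \frac{1}{6 \left(-1\right) \left(10 + \frac{1}{-9}\right) - 2504} = \frac{1}{- 6 \left(10 - \frac{1}{9}\right) + \left(-2498 + \left(-733 + 727\right)\right)} = \frac{1}{\left(-6\right) \frac{89}{9} - 2504} = \frac{1}{- \frac{178}{3} - 2504} = \frac{1}{- \frac{7690}{3}} = - \frac{3}{7690}$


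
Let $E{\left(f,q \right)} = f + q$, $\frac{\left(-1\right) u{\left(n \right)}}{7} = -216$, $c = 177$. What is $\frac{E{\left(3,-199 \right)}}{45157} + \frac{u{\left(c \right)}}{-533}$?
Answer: $- \frac{9768836}{3438383} \approx -2.8411$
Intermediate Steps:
$u{\left(n \right)} = 1512$ ($u{\left(n \right)} = \left(-7\right) \left(-216\right) = 1512$)
$\frac{E{\left(3,-199 \right)}}{45157} + \frac{u{\left(c \right)}}{-533} = \frac{3 - 199}{45157} + \frac{1512}{-533} = \left(-196\right) \frac{1}{45157} + 1512 \left(- \frac{1}{533}\right) = - \frac{28}{6451} - \frac{1512}{533} = - \frac{9768836}{3438383}$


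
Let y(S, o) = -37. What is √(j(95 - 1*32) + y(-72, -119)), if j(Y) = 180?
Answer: √143 ≈ 11.958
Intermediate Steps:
√(j(95 - 1*32) + y(-72, -119)) = √(180 - 37) = √143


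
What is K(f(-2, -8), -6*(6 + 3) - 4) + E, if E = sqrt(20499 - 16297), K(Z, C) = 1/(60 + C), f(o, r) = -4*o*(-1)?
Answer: 1/2 + sqrt(4202) ≈ 65.323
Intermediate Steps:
f(o, r) = 4*o
E = sqrt(4202) ≈ 64.823
K(f(-2, -8), -6*(6 + 3) - 4) + E = 1/(60 + (-6*(6 + 3) - 4)) + sqrt(4202) = 1/(60 + (-6*9 - 4)) + sqrt(4202) = 1/(60 + (-54 - 4)) + sqrt(4202) = 1/(60 - 58) + sqrt(4202) = 1/2 + sqrt(4202)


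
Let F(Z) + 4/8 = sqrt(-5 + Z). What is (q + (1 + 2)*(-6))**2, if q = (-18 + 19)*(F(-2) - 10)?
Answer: 3221/4 - 57*I*sqrt(7) ≈ 805.25 - 150.81*I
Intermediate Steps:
F(Z) = -1/2 + sqrt(-5 + Z)
q = -21/2 + I*sqrt(7) (q = (-18 + 19)*((-1/2 + sqrt(-5 - 2)) - 10) = 1*((-1/2 + sqrt(-7)) - 10) = 1*((-1/2 + I*sqrt(7)) - 10) = 1*(-21/2 + I*sqrt(7)) = -21/2 + I*sqrt(7) ≈ -10.5 + 2.6458*I)
(q + (1 + 2)*(-6))**2 = ((-21/2 + I*sqrt(7)) + (1 + 2)*(-6))**2 = ((-21/2 + I*sqrt(7)) + 3*(-6))**2 = ((-21/2 + I*sqrt(7)) - 18)**2 = (-57/2 + I*sqrt(7))**2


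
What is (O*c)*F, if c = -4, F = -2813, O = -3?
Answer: -33756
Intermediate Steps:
(O*c)*F = -3*(-4)*(-2813) = 12*(-2813) = -33756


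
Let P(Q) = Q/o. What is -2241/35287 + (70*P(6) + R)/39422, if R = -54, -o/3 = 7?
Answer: -45477970/695542057 ≈ -0.065385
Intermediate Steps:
o = -21 (o = -3*7 = -21)
P(Q) = -Q/21 (P(Q) = Q/(-21) = Q*(-1/21) = -Q/21)
-2241/35287 + (70*P(6) + R)/39422 = -2241/35287 + (70*(-1/21*6) - 54)/39422 = -2241*1/35287 + (70*(-2/7) - 54)*(1/39422) = -2241/35287 + (-20 - 54)*(1/39422) = -2241/35287 - 74*1/39422 = -2241/35287 - 37/19711 = -45477970/695542057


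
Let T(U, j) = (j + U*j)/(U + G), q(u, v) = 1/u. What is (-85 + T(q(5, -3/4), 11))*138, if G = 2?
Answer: -10902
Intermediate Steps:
T(U, j) = (j + U*j)/(2 + U) (T(U, j) = (j + U*j)/(U + 2) = (j + U*j)/(2 + U))
(-85 + T(q(5, -3/4), 11))*138 = (-85 + 11*(1 + 1/5)/(2 + 1/5))*138 = (-85 + 11*(1 + ⅕)/(2 + ⅕))*138 = (-85 + 11*(6/5)/(11/5))*138 = (-85 + 11*(5/11)*(6/5))*138 = (-85 + 6)*138 = -79*138 = -10902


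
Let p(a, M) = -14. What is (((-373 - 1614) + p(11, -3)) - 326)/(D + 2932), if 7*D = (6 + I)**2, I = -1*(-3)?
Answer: -1253/1585 ≈ -0.79054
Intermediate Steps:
I = 3
D = 81/7 (D = (6 + 3)**2/7 = (1/7)*9**2 = (1/7)*81 = 81/7 ≈ 11.571)
(((-373 - 1614) + p(11, -3)) - 326)/(D + 2932) = (((-373 - 1614) - 14) - 326)/(81/7 + 2932) = ((-1987 - 14) - 326)/(20605/7) = (-2001 - 326)*(7/20605) = -2327*7/20605 = -1253/1585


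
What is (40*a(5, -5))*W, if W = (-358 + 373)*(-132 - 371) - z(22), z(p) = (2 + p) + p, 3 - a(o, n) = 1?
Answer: -607280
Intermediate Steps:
a(o, n) = 2 (a(o, n) = 3 - 1*1 = 3 - 1 = 2)
z(p) = 2 + 2*p
W = -7591 (W = (-358 + 373)*(-132 - 371) - (2 + 2*22) = 15*(-503) - (2 + 44) = -7545 - 1*46 = -7545 - 46 = -7591)
(40*a(5, -5))*W = (40*2)*(-7591) = 80*(-7591) = -607280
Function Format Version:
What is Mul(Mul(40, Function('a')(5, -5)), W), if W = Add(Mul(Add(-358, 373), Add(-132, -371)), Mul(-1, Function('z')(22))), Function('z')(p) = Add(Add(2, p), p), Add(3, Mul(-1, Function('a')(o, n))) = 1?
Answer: -607280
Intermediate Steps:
Function('a')(o, n) = 2 (Function('a')(o, n) = Add(3, Mul(-1, 1)) = Add(3, -1) = 2)
Function('z')(p) = Add(2, Mul(2, p))
W = -7591 (W = Add(Mul(Add(-358, 373), Add(-132, -371)), Mul(-1, Add(2, Mul(2, 22)))) = Add(Mul(15, -503), Mul(-1, Add(2, 44))) = Add(-7545, Mul(-1, 46)) = Add(-7545, -46) = -7591)
Mul(Mul(40, Function('a')(5, -5)), W) = Mul(Mul(40, 2), -7591) = Mul(80, -7591) = -607280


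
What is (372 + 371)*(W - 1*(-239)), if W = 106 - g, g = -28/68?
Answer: 4362896/17 ≈ 2.5664e+5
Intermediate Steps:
g = -7/17 (g = -28*1/68 = -7/17 ≈ -0.41176)
W = 1809/17 (W = 106 - 1*(-7/17) = 106 + 7/17 = 1809/17 ≈ 106.41)
(372 + 371)*(W - 1*(-239)) = (372 + 371)*(1809/17 - 1*(-239)) = 743*(1809/17 + 239) = 743*(5872/17) = 4362896/17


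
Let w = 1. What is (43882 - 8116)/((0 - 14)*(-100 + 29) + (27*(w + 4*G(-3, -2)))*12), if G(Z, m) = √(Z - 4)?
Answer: 11784897/3373609 - 11588184*I*√7/3373609 ≈ 3.4933 - 9.088*I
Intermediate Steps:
G(Z, m) = √(-4 + Z)
(43882 - 8116)/((0 - 14)*(-100 + 29) + (27*(w + 4*G(-3, -2)))*12) = (43882 - 8116)/((0 - 14)*(-100 + 29) + (27*(1 + 4*√(-4 - 3)))*12) = 35766/(-14*(-71) + (27*(1 + 4*√(-7)))*12) = 35766/(994 + (27*(1 + 4*(I*√7)))*12) = 35766/(994 + (27*(1 + 4*I*√7))*12) = 35766/(994 + (27 + 108*I*√7)*12) = 35766/(994 + (324 + 1296*I*√7)) = 35766/(1318 + 1296*I*√7)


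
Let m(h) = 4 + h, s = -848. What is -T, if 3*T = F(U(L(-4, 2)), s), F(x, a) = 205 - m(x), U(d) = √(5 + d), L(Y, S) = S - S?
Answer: -67 + √5/3 ≈ -66.255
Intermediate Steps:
L(Y, S) = 0
F(x, a) = 201 - x (F(x, a) = 205 - (4 + x) = 205 + (-4 - x) = 201 - x)
T = 67 - √5/3 (T = (201 - √(5 + 0))/3 = (201 - √5)/3 = 67 - √5/3 ≈ 66.255)
-T = -(67 - √5/3) = -67 + √5/3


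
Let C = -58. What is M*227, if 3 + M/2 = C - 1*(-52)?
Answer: -4086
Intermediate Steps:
M = -18 (M = -6 + 2*(-58 - 1*(-52)) = -6 + 2*(-58 + 52) = -6 + 2*(-6) = -6 - 12 = -18)
M*227 = -18*227 = -4086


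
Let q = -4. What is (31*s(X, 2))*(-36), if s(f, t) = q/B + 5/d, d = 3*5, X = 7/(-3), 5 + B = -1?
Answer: -1116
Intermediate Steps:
B = -6 (B = -5 - 1 = -6)
X = -7/3 (X = 7*(-⅓) = -7/3 ≈ -2.3333)
d = 15
s(f, t) = 1 (s(f, t) = -4/(-6) + 5/15 = -4*(-⅙) + 5*(1/15) = ⅔ + ⅓ = 1)
(31*s(X, 2))*(-36) = (31*1)*(-36) = 31*(-36) = -1116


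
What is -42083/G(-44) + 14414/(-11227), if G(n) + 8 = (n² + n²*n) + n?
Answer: -728220359/935209100 ≈ -0.77867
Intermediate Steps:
G(n) = -8 + n + n² + n³ (G(n) = -8 + ((n² + n²*n) + n) = -8 + ((n² + n³) + n) = -8 + (n + n² + n³) = -8 + n + n² + n³)
-42083/G(-44) + 14414/(-11227) = -42083/(-8 - 44 + (-44)² + (-44)³) + 14414/(-11227) = -42083/(-8 - 44 + 1936 - 85184) + 14414*(-1/11227) = -42083/(-83300) - 14414/11227 = -42083*(-1/83300) - 14414/11227 = 42083/83300 - 14414/11227 = -728220359/935209100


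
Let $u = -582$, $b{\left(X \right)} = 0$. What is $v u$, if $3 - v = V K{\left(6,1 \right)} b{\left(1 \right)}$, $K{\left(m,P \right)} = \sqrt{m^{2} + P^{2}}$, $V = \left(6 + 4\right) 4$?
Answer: $-1746$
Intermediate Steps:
$V = 40$ ($V = 10 \cdot 4 = 40$)
$K{\left(m,P \right)} = \sqrt{P^{2} + m^{2}}$
$v = 3$ ($v = 3 - 40 \sqrt{1^{2} + 6^{2}} \cdot 0 = 3 - 40 \sqrt{1 + 36} \cdot 0 = 3 - 40 \sqrt{37} \cdot 0 = 3 - 0 = 3 + 0 = 3$)
$v u = 3 \left(-582\right) = -1746$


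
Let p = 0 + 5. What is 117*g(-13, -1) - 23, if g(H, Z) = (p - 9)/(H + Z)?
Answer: 73/7 ≈ 10.429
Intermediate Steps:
p = 5
g(H, Z) = -4/(H + Z) (g(H, Z) = (5 - 9)/(H + Z) = -4/(H + Z))
117*g(-13, -1) - 23 = 117*(-4/(-13 - 1)) - 23 = 117*(-4/(-14)) - 23 = 117*(-4*(-1/14)) - 23 = 117*(2/7) - 23 = 234/7 - 23 = 73/7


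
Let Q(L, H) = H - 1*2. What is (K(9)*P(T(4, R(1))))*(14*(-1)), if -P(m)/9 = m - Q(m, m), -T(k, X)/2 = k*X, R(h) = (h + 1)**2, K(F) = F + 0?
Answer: 2268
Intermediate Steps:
K(F) = F
Q(L, H) = -2 + H (Q(L, H) = H - 2 = -2 + H)
R(h) = (1 + h)**2
T(k, X) = -2*X*k (T(k, X) = -2*k*X = -2*X*k)
P(m) = -18 (P(m) = -9*(m - (-2 + m)) = -9*(m + (2 - m)) = -9*2 = -18)
(K(9)*P(T(4, R(1))))*(14*(-1)) = (9*(-18))*(14*(-1)) = -162*(-14) = 2268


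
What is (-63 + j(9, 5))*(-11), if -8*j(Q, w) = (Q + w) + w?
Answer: 5753/8 ≈ 719.13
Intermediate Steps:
j(Q, w) = -w/4 - Q/8 (j(Q, w) = -((Q + w) + w)/8 = -(Q + 2*w)/8 = -w/4 - Q/8)
(-63 + j(9, 5))*(-11) = (-63 + (-1/4*5 - 1/8*9))*(-11) = (-63 + (-5/4 - 9/8))*(-11) = (-63 - 19/8)*(-11) = -523/8*(-11) = 5753/8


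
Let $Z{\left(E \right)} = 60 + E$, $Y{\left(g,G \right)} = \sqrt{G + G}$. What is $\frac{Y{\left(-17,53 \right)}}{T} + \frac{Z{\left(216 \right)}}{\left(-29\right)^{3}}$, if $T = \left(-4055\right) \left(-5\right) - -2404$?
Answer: $- \frac{276}{24389} + \frac{\sqrt{106}}{22679} \approx -0.010863$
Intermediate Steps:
$Y{\left(g,G \right)} = \sqrt{2} \sqrt{G}$ ($Y{\left(g,G \right)} = \sqrt{2 G} = \sqrt{2} \sqrt{G}$)
$T = 22679$ ($T = 20275 + 2404 = 22679$)
$\frac{Y{\left(-17,53 \right)}}{T} + \frac{Z{\left(216 \right)}}{\left(-29\right)^{3}} = \frac{\sqrt{2} \sqrt{53}}{22679} + \frac{60 + 216}{\left(-29\right)^{3}} = \sqrt{106} \cdot \frac{1}{22679} + \frac{276}{-24389} = \frac{\sqrt{106}}{22679} + 276 \left(- \frac{1}{24389}\right) = \frac{\sqrt{106}}{22679} - \frac{276}{24389} = - \frac{276}{24389} + \frac{\sqrt{106}}{22679}$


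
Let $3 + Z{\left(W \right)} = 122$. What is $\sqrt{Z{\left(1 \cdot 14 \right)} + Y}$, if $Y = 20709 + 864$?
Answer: $2 \sqrt{5423} \approx 147.28$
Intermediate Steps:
$Z{\left(W \right)} = 119$ ($Z{\left(W \right)} = -3 + 122 = 119$)
$Y = 21573$
$\sqrt{Z{\left(1 \cdot 14 \right)} + Y} = \sqrt{119 + 21573} = \sqrt{21692} = 2 \sqrt{5423}$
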